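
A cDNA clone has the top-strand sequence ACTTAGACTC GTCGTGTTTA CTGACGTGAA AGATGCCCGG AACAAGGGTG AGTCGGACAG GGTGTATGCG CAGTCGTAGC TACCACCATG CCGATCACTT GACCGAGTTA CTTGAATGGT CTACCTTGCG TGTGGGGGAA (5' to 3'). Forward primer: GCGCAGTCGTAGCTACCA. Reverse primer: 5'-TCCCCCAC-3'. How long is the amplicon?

72 bp

Forward primer GCGCAGTCGTAGCTACCA is found on the top strand at positions 68–85.
Reverse complement of the reverse primer: GTGGGGGA. This occurs on the top strand at positions 132–139.
Product length = (reverse-primer end) − (forward-primer start) + 1 = 139 − 68 + 1 = 72 bp.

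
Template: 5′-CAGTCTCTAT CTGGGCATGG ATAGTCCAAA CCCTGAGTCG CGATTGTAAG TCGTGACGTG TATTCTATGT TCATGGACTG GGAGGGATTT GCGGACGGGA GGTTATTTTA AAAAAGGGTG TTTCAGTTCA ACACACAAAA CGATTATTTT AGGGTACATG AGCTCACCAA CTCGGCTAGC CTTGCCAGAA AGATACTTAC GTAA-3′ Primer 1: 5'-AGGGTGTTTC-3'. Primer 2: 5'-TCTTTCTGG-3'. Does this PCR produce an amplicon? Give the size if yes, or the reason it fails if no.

Primer 1 (AGGGTGTTTC) matches the top strand at positions 115–124; it acts as a forward primer.
Primer 2's reverse complement is CCAGAAAGA, matching the top strand at positions 185–193; it acts as a reverse primer.
The 3' ends face each other across positions 115–193, giving a 79 bp product.

Yes — a 79 bp product.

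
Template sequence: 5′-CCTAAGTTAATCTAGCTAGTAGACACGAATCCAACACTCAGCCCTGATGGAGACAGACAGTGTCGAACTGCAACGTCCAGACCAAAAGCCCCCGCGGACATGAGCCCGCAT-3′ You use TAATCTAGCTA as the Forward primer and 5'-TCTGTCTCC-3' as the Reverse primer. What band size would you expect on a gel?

Forward primer TAATCTAGCTA is found on the top strand at positions 8–18.
The reverse primer's reverse complement is GGAGACAGA, which matches the template at positions 49–57.
The product runs from position 8 to position 57, so its length is 57 − 8 + 1 = 50 bp.

50 bp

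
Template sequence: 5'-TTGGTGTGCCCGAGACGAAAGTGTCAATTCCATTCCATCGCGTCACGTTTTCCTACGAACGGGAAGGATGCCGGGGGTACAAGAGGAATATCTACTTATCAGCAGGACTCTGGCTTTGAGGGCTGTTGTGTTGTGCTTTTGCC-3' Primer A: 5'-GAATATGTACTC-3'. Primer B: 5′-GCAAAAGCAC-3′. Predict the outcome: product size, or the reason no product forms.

Primer A (GAATATGTACTC) does not match the top strand, and its reverse complement GAGTACATATTC does not match either.
With no annealing site for primer A, no amplification occurs.

No product — primer A has no binding site in the template.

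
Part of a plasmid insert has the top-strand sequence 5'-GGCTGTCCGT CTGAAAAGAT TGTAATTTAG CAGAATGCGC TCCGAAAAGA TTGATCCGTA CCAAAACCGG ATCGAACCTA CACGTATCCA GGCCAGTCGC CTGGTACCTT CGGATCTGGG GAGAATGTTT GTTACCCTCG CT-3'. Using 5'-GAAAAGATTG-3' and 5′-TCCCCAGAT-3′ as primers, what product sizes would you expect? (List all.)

The forward primer GAAAAGATTG matches the top strand at positions 13–22, 44–53.
The reverse primer's reverse complement is ATCTGGGGA, matching at positions 114–122.
Each forward site pairs with the reverse site to give a product ending at position 122: sizes 110, 79 bp.

110 bp, 79 bp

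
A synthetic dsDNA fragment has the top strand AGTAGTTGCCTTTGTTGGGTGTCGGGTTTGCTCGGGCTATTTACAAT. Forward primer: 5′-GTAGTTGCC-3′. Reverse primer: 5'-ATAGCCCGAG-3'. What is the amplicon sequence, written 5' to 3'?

5'-GTAGTTGCCTTTGTTGGGTGTCGGGTTTGCTCGGGCTAT-3'

Scanning the template, GTAGTTGCC occurs at positions 2–10; this primer anneals to the bottom strand there with its 3' end pointing downstream.
Reverse complement of the reverse primer: CTCGGGCTAT. This occurs on the top strand at positions 31–40.
The product is the template from position 2 through 40 (39 bp).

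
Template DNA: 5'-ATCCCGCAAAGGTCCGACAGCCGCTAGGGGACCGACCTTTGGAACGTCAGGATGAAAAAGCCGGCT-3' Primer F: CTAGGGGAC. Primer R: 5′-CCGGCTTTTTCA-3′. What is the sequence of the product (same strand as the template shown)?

Scanning the template, CTAGGGGAC occurs at positions 24–32; this primer anneals to the bottom strand there with its 3' end pointing downstream.
Taking the reverse complement of CCGGCTTTTTCA gives TGAAAAAGCCGG, found at positions 53–64 on the template; the primer anneals here to the top strand with its 3' end pointing upstream.
The product is the template from position 24 through 64 (41 bp).

5'-CTAGGGGACCGACCTTTGGAACGTCAGGATGAAAAAGCCGG-3'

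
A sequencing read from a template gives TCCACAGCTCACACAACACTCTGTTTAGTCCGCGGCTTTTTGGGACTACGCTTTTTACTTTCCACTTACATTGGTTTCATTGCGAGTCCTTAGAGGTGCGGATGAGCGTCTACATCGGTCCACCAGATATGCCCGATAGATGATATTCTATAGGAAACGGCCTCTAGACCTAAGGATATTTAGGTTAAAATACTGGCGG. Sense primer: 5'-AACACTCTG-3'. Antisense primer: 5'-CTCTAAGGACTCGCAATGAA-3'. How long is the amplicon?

Forward primer AACACTCTG is found on the top strand at positions 15–23.
The reverse primer's reverse complement is TTCATTGCGAGTCCTTAGAG, which matches the template at positions 76–95.
The product runs from position 15 to position 95, so its length is 95 − 15 + 1 = 81 bp.

81 bp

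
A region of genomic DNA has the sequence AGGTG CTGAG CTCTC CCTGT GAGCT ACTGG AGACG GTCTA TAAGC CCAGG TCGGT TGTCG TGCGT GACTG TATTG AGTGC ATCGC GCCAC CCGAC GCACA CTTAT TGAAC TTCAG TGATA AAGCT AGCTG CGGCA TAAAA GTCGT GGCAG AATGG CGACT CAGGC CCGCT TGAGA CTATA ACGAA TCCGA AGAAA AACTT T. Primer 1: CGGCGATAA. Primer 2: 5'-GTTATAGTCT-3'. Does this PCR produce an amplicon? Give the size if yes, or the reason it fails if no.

No product — primer 1 has no binding site in the template.

Primer 1 (CGGCGATAA) does not match the top strand, and its reverse complement TTATCGCCG does not match either.
With no annealing site for primer 1, no amplification occurs.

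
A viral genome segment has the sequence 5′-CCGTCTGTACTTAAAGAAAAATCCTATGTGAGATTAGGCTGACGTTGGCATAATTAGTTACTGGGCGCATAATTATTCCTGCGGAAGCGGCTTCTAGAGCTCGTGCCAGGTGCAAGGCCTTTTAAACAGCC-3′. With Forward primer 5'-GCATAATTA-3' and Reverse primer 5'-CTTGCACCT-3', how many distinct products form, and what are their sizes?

Two products: 69 bp, 50 bp

The forward primer GCATAATTA matches the top strand at positions 48–56, 67–75.
The reverse primer's reverse complement is AGGTGCAAG, matching at positions 108–116.
Each forward site pairs with the reverse site to give a product ending at position 116: sizes 69, 50 bp.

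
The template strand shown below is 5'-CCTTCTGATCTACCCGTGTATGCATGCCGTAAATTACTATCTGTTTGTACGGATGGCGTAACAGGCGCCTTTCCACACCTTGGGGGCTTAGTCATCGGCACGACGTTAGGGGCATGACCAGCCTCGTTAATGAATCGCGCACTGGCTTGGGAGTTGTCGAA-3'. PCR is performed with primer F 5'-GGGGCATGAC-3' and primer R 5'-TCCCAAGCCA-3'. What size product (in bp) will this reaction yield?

The forward primer matches the template at positions 109–118.
Taking the reverse complement of TCCCAAGCCA gives TGGCTTGGGA, found at positions 143–152 on the template; the primer anneals here to the top strand with its 3' end pointing upstream.
Product length = (reverse-primer end) − (forward-primer start) + 1 = 152 − 109 + 1 = 44 bp.

44 bp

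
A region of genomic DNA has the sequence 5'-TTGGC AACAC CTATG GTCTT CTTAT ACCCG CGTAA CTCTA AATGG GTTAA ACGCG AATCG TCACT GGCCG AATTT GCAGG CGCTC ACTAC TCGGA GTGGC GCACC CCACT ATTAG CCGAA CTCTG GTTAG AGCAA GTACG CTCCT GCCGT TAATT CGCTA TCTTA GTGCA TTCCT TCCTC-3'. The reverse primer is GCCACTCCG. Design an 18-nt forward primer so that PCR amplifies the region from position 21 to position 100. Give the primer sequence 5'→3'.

5'-CTTATACCCGCGTAACTC-3'

The reverse primer's reverse complement CGGAGTGGC matches the template at positions 92–100; the product starts at position 21.
The forward primer is identical to the top strand over positions 21–38: CTTATACCCGCGTAACTC.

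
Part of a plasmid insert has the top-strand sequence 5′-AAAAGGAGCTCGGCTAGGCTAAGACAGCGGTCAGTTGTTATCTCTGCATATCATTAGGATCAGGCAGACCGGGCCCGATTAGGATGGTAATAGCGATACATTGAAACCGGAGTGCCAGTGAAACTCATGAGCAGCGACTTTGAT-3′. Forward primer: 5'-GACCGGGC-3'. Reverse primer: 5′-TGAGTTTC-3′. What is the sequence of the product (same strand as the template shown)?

5'-GACCGGGCCCGATTAGGATGGTAATAGCGATACATTGAAACCGGAGTGCCAGTGAAACTCA-3'

Scanning the template, GACCGGGC occurs at positions 67–74; this primer anneals to the bottom strand there with its 3' end pointing downstream.
Reverse complement of the reverse primer: GAAACTCA. This occurs on the top strand at positions 120–127.
The product is the template from position 67 through 127 (61 bp).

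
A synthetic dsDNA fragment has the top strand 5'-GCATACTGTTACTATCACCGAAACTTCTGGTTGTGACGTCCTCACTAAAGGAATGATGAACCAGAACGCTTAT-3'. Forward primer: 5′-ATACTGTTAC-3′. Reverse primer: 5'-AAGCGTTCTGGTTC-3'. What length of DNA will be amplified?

69 bp

Forward primer ATACTGTTAC is found on the top strand at positions 3–12.
The reverse primer's reverse complement is GAACCAGAACGCTT, which matches the template at positions 58–71.
Product length = (reverse-primer end) − (forward-primer start) + 1 = 71 − 3 + 1 = 69 bp.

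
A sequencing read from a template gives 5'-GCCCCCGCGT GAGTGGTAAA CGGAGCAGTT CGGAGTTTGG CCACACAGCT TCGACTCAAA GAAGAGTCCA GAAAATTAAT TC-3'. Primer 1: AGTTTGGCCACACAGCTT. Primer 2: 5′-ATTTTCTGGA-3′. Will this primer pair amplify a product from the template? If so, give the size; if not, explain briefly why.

Primer 1 (AGTTTGGCCACACAGCTT) matches the top strand at positions 34–51; it acts as a forward primer.
Primer 2's reverse complement is TCCAGAAAAT, matching the top strand at positions 67–76; it acts as a reverse primer.
The 3' ends face each other across positions 34–76, giving a 43 bp product.

Yes — a 43 bp product.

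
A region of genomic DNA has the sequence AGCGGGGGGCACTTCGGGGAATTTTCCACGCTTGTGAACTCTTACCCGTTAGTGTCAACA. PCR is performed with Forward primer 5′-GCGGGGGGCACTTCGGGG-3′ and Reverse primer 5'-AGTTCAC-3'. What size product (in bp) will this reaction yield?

The forward primer matches the template at positions 2–19.
Taking the reverse complement of AGTTCAC gives GTGAACT, found at positions 34–40 on the template; the primer anneals here to the top strand with its 3' end pointing upstream.
Amplicon spans positions 2–40: 39 bp.

39 bp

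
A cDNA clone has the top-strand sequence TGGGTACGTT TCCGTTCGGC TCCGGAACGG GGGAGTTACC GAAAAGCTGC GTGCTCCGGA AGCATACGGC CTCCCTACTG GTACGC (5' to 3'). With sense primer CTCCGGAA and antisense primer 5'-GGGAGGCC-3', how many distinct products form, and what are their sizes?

The forward primer CTCCGGAA matches the top strand at positions 20–27, 54–61.
The reverse primer's reverse complement is GGCCTCCC, matching at positions 68–75.
Each forward site pairs with the reverse site to give a product ending at position 75: sizes 56, 22 bp.

Two products: 56 bp, 22 bp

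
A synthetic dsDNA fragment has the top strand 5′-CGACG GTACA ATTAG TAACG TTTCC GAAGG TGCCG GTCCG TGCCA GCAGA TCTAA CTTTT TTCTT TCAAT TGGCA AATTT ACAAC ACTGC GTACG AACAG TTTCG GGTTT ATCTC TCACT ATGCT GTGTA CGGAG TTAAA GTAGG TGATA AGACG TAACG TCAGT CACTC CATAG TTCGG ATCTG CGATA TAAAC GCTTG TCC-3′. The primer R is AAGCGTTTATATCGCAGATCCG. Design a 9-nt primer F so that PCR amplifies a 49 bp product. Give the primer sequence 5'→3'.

The reverse primer's reverse complement CGGATCTGCGATATAAACGCTT matches the template at positions 178–199, so the product ends at position 199.
A 49 bp product then starts at position 199 − 49 + 1 = 151.
The forward primer is identical to the top strand there: AGACGTAAC.

5'-AGACGTAAC-3'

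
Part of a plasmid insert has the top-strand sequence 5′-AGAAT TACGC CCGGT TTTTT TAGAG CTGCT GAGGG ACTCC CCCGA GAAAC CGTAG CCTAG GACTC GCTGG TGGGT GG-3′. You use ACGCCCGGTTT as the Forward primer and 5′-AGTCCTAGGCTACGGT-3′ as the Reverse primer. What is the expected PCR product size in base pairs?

58 bp

Scanning the template, ACGCCCGGTTT occurs at positions 7–17; this primer anneals to the bottom strand there with its 3' end pointing downstream.
Taking the reverse complement of AGTCCTAGGCTACGGT gives ACCGTAGCCTAGGACT, found at positions 49–64 on the template; the primer anneals here to the top strand with its 3' end pointing upstream.
Amplicon spans positions 7–64: 58 bp.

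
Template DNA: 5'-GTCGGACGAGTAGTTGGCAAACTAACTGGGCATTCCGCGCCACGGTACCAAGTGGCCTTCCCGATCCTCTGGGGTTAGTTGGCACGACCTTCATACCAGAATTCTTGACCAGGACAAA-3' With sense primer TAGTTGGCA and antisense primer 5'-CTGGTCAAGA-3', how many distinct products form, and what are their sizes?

The forward primer TAGTTGGCA matches the top strand at positions 11–19, 76–84.
The reverse primer's reverse complement is TCTTGACCAG, matching at positions 103–112.
Each forward site pairs with the reverse site to give a product ending at position 112: sizes 102, 37 bp.

Two products: 102 bp, 37 bp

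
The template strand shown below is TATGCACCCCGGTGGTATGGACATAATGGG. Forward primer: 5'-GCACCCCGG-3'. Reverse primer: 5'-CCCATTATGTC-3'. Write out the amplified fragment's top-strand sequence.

5'-GCACCCCGGTGGTATGGACATAATGGG-3'

The forward primer matches the template at positions 4–12.
Reverse complement of the reverse primer: GACATAATGGG. This occurs on the top strand at positions 20–30.
The product is the template from position 4 through 30 (27 bp).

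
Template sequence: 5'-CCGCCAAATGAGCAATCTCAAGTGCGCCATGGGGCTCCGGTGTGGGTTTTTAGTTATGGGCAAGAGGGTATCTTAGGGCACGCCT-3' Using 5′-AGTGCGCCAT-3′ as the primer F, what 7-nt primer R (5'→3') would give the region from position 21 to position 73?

5'-AGATACC-3'

The product's 3' end on the top strand is position 73.
The reverse primer anneals to the top strand over positions 67–73, i.e. to GGTATCT.
Its sequence written 5'→3' is the reverse complement: AGATACC.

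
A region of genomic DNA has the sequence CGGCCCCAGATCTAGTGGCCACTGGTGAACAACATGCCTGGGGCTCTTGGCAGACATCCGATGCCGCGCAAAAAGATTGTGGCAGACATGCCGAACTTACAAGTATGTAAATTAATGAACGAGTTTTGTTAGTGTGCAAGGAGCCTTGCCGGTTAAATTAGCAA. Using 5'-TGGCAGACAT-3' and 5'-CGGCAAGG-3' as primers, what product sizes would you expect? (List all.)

104 bp, 72 bp

The forward primer TGGCAGACAT matches the top strand at positions 48–57, 80–89.
The reverse primer's reverse complement is CCTTGCCG, matching at positions 144–151.
Each forward site pairs with the reverse site to give a product ending at position 151: sizes 104, 72 bp.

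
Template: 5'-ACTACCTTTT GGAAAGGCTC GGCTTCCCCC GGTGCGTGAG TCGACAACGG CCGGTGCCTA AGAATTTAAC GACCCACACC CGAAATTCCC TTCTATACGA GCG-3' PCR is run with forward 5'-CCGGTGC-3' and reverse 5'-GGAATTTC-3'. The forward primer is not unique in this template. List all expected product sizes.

The forward primer CCGGTGC matches the top strand at positions 29–35, 51–57.
The reverse primer's reverse complement is GAAATTCC, matching at positions 82–89.
Each forward site pairs with the reverse site to give a product ending at position 89: sizes 61, 39 bp.

61 bp, 39 bp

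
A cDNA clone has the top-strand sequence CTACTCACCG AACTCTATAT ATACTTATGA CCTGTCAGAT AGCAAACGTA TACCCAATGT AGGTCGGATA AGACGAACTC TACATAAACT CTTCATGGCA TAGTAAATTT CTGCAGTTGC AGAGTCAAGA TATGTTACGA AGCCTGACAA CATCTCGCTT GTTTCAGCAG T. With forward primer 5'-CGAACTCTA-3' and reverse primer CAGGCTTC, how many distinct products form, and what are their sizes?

Two products: 138 bp, 73 bp

The forward primer CGAACTCTA matches the top strand at positions 9–17, 74–82.
The reverse primer's reverse complement is GAAGCCTG, matching at positions 139–146.
Each forward site pairs with the reverse site to give a product ending at position 146: sizes 138, 73 bp.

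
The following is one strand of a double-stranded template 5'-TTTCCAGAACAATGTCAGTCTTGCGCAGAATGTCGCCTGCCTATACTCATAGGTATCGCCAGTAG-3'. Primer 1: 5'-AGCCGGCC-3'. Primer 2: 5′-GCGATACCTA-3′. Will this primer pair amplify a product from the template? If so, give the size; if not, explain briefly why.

No product — primer 1 has no binding site in the template.

Primer 1 (AGCCGGCC) does not match the top strand, and its reverse complement GGCCGGCT does not match either.
With no annealing site for primer 1, no amplification occurs.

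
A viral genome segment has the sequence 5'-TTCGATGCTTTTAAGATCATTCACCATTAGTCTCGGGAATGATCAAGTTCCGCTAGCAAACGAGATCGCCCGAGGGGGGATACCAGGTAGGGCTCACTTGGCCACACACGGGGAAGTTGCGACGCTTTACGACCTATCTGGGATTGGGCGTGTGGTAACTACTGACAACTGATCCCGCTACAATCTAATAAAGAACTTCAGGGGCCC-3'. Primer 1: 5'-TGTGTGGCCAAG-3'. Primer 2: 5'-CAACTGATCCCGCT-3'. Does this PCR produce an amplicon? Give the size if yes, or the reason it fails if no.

Primer 1 (TGTGTGGCCAAG) has reverse complement CTTGGCCACACA, which matches the top strand at positions 97–108; primer 1 anneals to the top strand there with its 3' end pointing upstream toward position 97.
Primer 2 (CAACTGATCCCGCT) matches the top strand directly at positions 166–179; it anneals to the bottom strand with its 3' end pointing downstream toward position 179.
The 3' ends diverge (primer 1 extends toward position 1, primer 2 toward position 207), so the primers never converge on a shared product.

No product — the primers' 3' ends point away from each other.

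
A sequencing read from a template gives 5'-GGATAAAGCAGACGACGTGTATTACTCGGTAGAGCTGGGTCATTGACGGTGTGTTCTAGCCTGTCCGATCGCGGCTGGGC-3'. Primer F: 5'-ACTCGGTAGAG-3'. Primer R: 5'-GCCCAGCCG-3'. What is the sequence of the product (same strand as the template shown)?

5'-ACTCGGTAGAGCTGGGTCATTGACGGTGTGTTCTAGCCTGTCCGATCGCGGCTGGGC-3'

Forward primer ACTCGGTAGAG is found on the top strand at positions 24–34.
The reverse primer's reverse complement is CGGCTGGGC, which matches the template at positions 72–80.
The product is the template from position 24 through 80 (57 bp).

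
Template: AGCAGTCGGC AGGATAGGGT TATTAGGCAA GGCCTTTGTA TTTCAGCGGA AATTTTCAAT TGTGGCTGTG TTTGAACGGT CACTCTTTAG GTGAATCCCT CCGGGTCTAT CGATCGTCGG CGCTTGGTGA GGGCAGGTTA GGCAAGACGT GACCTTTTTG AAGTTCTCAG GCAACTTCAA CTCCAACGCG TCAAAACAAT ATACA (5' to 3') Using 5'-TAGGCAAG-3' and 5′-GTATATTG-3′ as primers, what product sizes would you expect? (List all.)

The forward primer TAGGCAAG matches the top strand at positions 24–31, 139–146.
The reverse primer's reverse complement is CAATATAC, matching at positions 197–204.
Each forward site pairs with the reverse site to give a product ending at position 204: sizes 181, 66 bp.

181 bp, 66 bp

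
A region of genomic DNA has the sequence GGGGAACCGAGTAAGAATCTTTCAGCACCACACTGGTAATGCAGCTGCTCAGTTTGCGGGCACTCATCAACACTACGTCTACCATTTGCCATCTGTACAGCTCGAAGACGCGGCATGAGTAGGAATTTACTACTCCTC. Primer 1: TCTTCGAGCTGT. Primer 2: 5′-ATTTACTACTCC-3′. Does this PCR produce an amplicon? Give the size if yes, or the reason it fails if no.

No product — the primers' 3' ends point away from each other.

Primer 1 (TCTTCGAGCTGT) has reverse complement ACAGCTCGAAGA, which matches the top strand at positions 97–108; primer 1 anneals to the top strand there with its 3' end pointing upstream toward position 97.
Primer 2 (ATTTACTACTCC) matches the top strand directly at positions 125–136; it anneals to the bottom strand with its 3' end pointing downstream toward position 136.
The 3' ends diverge (primer 1 extends toward position 1, primer 2 toward position 138), so the primers never converge on a shared product.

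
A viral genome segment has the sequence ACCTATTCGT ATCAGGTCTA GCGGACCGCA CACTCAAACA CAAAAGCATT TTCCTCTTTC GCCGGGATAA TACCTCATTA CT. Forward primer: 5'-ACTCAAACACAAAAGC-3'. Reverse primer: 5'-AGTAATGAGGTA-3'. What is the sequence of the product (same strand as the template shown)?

Forward primer ACTCAAACACAAAAGC is found on the top strand at positions 32–47.
Taking the reverse complement of AGTAATGAGGTA gives TACCTCATTACT, found at positions 71–82 on the template; the primer anneals here to the top strand with its 3' end pointing upstream.
The product is the template from position 32 through 82 (51 bp).

5'-ACTCAAACACAAAAGCATTTTCCTCTTTCGCCGGGATAATACCTCATTACT-3'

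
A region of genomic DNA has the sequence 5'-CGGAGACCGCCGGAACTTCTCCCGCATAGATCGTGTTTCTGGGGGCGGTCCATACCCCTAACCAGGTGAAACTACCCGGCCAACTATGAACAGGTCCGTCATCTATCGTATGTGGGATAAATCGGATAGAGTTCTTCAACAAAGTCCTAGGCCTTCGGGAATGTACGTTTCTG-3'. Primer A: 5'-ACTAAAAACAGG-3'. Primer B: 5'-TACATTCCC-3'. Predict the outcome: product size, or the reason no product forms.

Primer A (ACTAAAAACAGG) does not match the top strand, and its reverse complement CCTGTTTTTAGT does not match either.
With no annealing site for primer A, no amplification occurs.

No product — primer A has no binding site in the template.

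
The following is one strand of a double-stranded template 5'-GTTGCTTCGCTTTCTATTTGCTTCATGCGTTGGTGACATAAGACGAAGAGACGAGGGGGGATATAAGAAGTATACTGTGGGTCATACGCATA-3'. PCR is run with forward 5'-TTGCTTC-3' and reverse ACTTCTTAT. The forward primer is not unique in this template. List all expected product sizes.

70 bp, 54 bp

The forward primer TTGCTTC matches the top strand at positions 2–8, 18–24.
The reverse primer's reverse complement is ATAAGAAGT, matching at positions 63–71.
Each forward site pairs with the reverse site to give a product ending at position 71: sizes 70, 54 bp.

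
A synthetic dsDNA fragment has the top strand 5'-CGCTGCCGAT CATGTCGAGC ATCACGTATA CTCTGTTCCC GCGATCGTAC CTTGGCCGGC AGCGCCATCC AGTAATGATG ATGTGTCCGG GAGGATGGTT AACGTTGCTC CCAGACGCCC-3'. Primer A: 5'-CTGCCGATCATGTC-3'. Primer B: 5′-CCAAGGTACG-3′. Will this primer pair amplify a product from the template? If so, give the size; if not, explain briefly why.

Yes — a 53 bp product.

Primer A (CTGCCGATCATGTC) matches the top strand at positions 3–16; it acts as a forward primer.
Primer B's reverse complement is CGTACCTTGG, matching the top strand at positions 46–55; it acts as a reverse primer.
The 3' ends face each other across positions 3–55, giving a 53 bp product.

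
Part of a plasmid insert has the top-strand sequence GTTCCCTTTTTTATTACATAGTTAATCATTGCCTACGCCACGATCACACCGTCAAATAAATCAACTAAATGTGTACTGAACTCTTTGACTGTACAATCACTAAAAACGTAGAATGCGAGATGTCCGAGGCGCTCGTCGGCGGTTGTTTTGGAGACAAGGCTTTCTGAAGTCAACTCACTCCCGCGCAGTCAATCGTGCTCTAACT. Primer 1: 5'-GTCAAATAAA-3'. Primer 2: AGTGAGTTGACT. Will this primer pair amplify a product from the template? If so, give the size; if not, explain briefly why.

Primer 1 (GTCAAATAAA) matches the top strand at positions 51–60; it acts as a forward primer.
Primer 2's reverse complement is AGTCAACTCACT, matching the top strand at positions 168–179; it acts as a reverse primer.
The 3' ends face each other across positions 51–179, giving a 129 bp product.

Yes — a 129 bp product.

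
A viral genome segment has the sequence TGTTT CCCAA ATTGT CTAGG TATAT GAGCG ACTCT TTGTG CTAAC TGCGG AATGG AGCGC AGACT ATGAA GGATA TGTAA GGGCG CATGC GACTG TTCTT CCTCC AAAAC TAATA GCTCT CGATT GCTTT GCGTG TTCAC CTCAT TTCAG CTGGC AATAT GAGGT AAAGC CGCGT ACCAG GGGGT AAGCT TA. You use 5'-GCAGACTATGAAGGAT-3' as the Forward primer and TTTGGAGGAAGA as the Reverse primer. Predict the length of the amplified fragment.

50 bp

Scanning the template, GCAGACTATGAAGGAT occurs at positions 59–74; this primer anneals to the bottom strand there with its 3' end pointing downstream.
The reverse primer's reverse complement is TCTTCCTCCAAA, which matches the template at positions 97–108.
The product runs from position 59 to position 108, so its length is 108 − 59 + 1 = 50 bp.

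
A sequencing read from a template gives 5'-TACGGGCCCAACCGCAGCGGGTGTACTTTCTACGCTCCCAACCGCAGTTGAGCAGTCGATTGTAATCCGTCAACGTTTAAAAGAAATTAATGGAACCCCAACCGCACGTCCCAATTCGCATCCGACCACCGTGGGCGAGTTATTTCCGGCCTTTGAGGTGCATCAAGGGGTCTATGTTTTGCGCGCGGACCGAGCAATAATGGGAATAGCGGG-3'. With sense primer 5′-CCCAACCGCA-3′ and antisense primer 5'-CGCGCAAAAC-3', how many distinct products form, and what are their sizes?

The forward primer CCCAACCGCA matches the top strand at positions 7–16, 37–46, 97–106.
The reverse primer's reverse complement is GTTTTGCGCG, matching at positions 176–185.
Each forward site pairs with the reverse site to give a product ending at position 185: sizes 179, 149, 89 bp.

Three products: 179 bp, 149 bp, 89 bp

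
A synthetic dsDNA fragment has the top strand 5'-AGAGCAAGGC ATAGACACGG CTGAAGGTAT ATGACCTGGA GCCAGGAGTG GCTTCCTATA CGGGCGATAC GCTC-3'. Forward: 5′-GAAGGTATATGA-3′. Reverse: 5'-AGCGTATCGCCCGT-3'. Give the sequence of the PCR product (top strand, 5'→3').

The forward primer matches the template at positions 23–34.
Taking the reverse complement of AGCGTATCGCCCGT gives ACGGGCGATACGCT, found at positions 60–73 on the template; the primer anneals here to the top strand with its 3' end pointing upstream.
The product is the template from position 23 through 73 (51 bp).

5'-GAAGGTATATGACCTGGAGCCAGGAGTGGCTTCCTATACGGGCGATACGCT-3'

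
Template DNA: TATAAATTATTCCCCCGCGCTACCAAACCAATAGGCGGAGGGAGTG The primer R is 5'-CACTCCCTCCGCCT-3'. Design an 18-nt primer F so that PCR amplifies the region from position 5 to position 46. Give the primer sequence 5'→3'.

5'-AATTATTCCCCCGCGCTA-3'

The reverse primer's reverse complement AGGCGGAGGGAGTG matches the template at positions 33–46; the product starts at position 5.
The forward primer is identical to the top strand over positions 5–22: AATTATTCCCCCGCGCTA.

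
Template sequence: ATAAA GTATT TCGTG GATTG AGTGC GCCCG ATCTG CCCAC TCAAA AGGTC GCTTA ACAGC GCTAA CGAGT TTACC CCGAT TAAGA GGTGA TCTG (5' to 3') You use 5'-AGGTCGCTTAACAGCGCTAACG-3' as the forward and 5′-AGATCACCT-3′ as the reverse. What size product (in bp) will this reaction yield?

Scanning the template, AGGTCGCTTAACAGCGCTAACG occurs at positions 46–67; this primer anneals to the bottom strand there with its 3' end pointing downstream.
The reverse primer's reverse complement is AGGTGATCT, which matches the template at positions 85–93.
Product length = (reverse-primer end) − (forward-primer start) + 1 = 93 − 46 + 1 = 48 bp.

48 bp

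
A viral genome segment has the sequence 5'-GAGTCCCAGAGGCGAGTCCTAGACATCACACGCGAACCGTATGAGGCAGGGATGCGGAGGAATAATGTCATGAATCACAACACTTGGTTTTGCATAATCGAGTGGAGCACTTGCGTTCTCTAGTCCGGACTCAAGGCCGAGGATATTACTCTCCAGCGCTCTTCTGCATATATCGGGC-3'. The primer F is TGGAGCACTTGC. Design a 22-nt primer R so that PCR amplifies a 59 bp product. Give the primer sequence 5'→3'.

The forward primer binds at positions 103–114, so a 59 bp product ends at position 103 + 59 − 1 = 161.
The reverse primer anneals to the top strand over positions 140–161, i.e. to AGGATATTACTCTCCAGCGCTC.
Its sequence written 5'→3' is the reverse complement: GAGCGCTGGAGAGTAATATCCT.

5'-GAGCGCTGGAGAGTAATATCCT-3'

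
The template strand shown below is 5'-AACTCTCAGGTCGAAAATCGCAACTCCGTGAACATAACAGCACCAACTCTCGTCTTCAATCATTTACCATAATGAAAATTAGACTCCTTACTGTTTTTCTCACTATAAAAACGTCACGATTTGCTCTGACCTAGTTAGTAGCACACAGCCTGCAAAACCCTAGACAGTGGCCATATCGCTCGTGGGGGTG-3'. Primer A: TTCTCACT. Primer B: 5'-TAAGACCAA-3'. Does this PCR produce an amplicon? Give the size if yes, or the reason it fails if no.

No product — primer B has no binding site in the template.

Primer B (TAAGACCAA) does not match the top strand, and its reverse complement TTGGTCTTA does not match either.
With no annealing site for primer B, no amplification occurs.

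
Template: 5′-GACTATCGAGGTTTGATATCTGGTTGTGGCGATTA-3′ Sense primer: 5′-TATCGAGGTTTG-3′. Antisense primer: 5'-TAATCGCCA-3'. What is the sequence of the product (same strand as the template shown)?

5'-TATCGAGGTTTGATATCTGGTTGTGGCGATTA-3'

Forward primer TATCGAGGTTTG is found on the top strand at positions 4–15.
The reverse primer's reverse complement is TGGCGATTA, which matches the template at positions 27–35.
The product is the template from position 4 through 35 (32 bp).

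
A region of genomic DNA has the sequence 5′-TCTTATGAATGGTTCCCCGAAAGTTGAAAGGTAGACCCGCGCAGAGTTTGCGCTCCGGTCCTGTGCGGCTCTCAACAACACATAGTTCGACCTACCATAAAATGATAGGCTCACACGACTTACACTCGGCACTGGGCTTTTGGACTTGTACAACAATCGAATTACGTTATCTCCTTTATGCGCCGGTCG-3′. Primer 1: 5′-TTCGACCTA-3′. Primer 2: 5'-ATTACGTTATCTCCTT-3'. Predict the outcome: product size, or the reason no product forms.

Primer 1 (TTCGACCTA) matches the top strand at positions 86–94 (3' end points downstream).
Primer 2 (ATTACGTTATCTCCTT) also matches the top strand directly, at positions 161–176 — its reverse complement AAGGAGATAACGTAAT is not present.
Both primers anneal to the bottom strand with 3' ends pointing the same way, so neither can prime synthesis back toward the other.

No product — both primers anneal to the same strand and extend in the same direction.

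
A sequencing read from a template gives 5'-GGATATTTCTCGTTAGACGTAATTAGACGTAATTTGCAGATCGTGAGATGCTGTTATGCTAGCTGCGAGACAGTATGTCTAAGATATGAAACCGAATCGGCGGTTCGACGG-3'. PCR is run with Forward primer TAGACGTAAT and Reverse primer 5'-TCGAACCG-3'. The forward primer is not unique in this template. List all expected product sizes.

The forward primer TAGACGTAAT matches the top strand at positions 14–23, 24–33.
The reverse primer's reverse complement is CGGTTCGA, matching at positions 101–108.
Each forward site pairs with the reverse site to give a product ending at position 108: sizes 95, 85 bp.

95 bp, 85 bp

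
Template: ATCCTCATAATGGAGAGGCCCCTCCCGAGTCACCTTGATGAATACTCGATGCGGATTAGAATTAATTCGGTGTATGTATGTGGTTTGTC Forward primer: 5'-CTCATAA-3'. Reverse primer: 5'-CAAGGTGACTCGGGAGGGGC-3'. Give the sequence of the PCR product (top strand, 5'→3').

Forward primer CTCATAA is found on the top strand at positions 4–10.
The reverse primer's reverse complement is GCCCCTCCCGAGTCACCTTG, which matches the template at positions 18–37.
The product is the template from position 4 through 37 (34 bp).

5'-CTCATAATGGAGAGGCCCCTCCCGAGTCACCTTG-3'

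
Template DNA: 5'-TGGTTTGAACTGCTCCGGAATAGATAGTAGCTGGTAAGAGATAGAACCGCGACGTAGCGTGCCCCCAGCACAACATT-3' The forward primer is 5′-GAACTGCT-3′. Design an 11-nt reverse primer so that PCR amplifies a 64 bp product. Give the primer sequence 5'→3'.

5'-TGCTGGGGGCA-3'

The forward primer binds at positions 7–14, so a 64 bp product ends at position 7 + 64 − 1 = 70.
The reverse primer anneals to the top strand over positions 60–70, i.e. to TGCCCCCAGCA.
Its sequence written 5'→3' is the reverse complement: TGCTGGGGGCA.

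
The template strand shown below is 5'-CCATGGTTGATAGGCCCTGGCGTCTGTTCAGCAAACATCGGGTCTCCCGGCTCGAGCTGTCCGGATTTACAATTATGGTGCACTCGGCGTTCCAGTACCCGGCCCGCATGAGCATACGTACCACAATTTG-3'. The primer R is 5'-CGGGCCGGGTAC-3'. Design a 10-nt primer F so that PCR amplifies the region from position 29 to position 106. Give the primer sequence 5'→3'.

5'-CAGCAAACAT-3'

The reverse primer's reverse complement GTACCCGGCCCG matches the template at positions 95–106; the product starts at position 29.
The forward primer is identical to the top strand over positions 29–38: CAGCAAACAT.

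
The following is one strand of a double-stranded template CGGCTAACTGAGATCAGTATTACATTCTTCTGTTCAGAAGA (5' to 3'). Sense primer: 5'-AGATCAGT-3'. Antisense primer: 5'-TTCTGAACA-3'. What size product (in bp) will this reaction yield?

Scanning the template, AGATCAGT occurs at positions 11–18; this primer anneals to the bottom strand there with its 3' end pointing downstream.
Taking the reverse complement of TTCTGAACA gives TGTTCAGAA, found at positions 31–39 on the template; the primer anneals here to the top strand with its 3' end pointing upstream.
The product runs from position 11 to position 39, so its length is 39 − 11 + 1 = 29 bp.

29 bp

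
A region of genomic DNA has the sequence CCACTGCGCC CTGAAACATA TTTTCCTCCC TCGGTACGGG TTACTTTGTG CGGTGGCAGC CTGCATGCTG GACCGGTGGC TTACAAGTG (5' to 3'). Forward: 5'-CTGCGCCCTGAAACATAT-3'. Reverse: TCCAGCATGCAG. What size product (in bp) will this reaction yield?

Scanning the template, CTGCGCCCTGAAACATAT occurs at positions 4–21; this primer anneals to the bottom strand there with its 3' end pointing downstream.
Reverse complement of the reverse primer: CTGCATGCTGGA. This occurs on the top strand at positions 61–72.
Product length = (reverse-primer end) − (forward-primer start) + 1 = 72 − 4 + 1 = 69 bp.

69 bp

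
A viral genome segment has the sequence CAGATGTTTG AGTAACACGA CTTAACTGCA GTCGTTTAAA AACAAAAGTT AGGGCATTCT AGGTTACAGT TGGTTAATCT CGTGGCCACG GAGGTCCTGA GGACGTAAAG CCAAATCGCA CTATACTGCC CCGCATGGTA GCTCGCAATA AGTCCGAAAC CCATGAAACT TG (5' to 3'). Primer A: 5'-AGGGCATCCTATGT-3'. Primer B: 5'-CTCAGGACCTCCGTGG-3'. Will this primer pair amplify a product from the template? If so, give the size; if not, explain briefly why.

Primer A (AGGGCATCCTATGT) does not match the top strand, and its reverse complement ACATAGGATGCCCT does not match either.
With no annealing site for primer A, no amplification occurs.

No product — primer A has no binding site in the template.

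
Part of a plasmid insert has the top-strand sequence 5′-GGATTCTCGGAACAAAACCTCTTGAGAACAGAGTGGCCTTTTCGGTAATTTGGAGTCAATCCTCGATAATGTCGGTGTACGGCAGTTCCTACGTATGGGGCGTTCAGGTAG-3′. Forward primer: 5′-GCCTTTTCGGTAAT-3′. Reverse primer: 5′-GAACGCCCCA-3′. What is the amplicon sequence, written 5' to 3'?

Forward primer GCCTTTTCGGTAAT is found on the top strand at positions 36–49.
Taking the reverse complement of GAACGCCCCA gives TGGGGCGTTC, found at positions 96–105 on the template; the primer anneals here to the top strand with its 3' end pointing upstream.
The product is the template from position 36 through 105 (70 bp).

5'-GCCTTTTCGGTAATTTGGAGTCAATCCTCGATAATGTCGGTGTACGGCAGTTCCTACGTATGGGGCGTTC-3'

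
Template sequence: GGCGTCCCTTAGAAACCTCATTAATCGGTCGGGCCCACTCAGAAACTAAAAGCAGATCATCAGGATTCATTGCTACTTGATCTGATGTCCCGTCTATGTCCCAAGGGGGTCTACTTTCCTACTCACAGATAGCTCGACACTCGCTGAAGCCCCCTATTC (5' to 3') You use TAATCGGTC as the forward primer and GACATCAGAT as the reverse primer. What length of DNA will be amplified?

68 bp

Forward primer TAATCGGTC is found on the top strand at positions 22–30.
The reverse primer's reverse complement is ATCTGATGTC, which matches the template at positions 80–89.
Product length = (reverse-primer end) − (forward-primer start) + 1 = 89 − 22 + 1 = 68 bp.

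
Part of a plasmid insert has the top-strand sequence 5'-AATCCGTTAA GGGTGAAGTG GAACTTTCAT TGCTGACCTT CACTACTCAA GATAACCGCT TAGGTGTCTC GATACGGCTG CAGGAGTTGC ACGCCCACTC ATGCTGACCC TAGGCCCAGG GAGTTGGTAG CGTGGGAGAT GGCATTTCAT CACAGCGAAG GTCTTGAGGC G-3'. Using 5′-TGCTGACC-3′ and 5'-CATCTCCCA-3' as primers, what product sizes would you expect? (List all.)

The forward primer TGCTGACC matches the top strand at positions 31–38, 102–109.
The reverse primer's reverse complement is TGGGAGATG, matching at positions 133–141.
Each forward site pairs with the reverse site to give a product ending at position 141: sizes 111, 40 bp.

111 bp, 40 bp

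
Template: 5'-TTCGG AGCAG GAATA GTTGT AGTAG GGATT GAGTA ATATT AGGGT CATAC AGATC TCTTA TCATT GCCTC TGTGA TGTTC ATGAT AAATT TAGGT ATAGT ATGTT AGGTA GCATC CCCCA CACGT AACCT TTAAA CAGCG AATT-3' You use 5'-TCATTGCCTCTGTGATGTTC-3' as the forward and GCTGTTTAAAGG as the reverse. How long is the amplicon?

79 bp

Scanning the template, TCATTGCCTCTGTGATGTTC occurs at positions 61–80; this primer anneals to the bottom strand there with its 3' end pointing downstream.
The reverse primer's reverse complement is CCTTTAAACAGC, which matches the template at positions 128–139.
Amplicon spans positions 61–139: 79 bp.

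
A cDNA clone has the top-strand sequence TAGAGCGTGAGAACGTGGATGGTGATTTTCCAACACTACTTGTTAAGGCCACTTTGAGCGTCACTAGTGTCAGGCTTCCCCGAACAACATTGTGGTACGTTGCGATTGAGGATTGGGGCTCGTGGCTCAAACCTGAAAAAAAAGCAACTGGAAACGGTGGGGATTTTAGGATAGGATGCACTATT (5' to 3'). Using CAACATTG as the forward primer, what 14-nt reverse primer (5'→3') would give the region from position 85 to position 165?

The product's 3' end on the top strand is position 165.
The reverse primer anneals to the top strand over positions 152–165, i.e. to AAACGGTGGGGATT.
Its sequence written 5'→3' is the reverse complement: AATCCCCACCGTTT.

5'-AATCCCCACCGTTT-3'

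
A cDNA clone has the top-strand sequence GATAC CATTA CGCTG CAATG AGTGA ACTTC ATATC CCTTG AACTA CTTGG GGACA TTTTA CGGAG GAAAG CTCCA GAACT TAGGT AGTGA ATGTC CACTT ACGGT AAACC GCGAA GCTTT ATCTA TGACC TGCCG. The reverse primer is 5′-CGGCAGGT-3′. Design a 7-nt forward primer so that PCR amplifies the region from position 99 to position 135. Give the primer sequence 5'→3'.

5'-TTACGGT-3'

The reverse primer's reverse complement ACCTGCCG matches the template at positions 128–135; the product starts at position 99.
The forward primer is identical to the top strand over positions 99–105: TTACGGT.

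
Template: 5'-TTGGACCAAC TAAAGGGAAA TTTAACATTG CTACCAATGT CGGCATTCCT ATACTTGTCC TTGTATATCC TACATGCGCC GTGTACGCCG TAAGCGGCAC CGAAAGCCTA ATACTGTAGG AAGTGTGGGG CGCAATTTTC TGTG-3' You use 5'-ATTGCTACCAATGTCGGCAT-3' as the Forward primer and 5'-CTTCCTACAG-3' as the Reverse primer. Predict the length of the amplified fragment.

97 bp

Forward primer ATTGCTACCAATGTCGGCAT is found on the top strand at positions 27–46.
Reverse complement of the reverse primer: CTGTAGGAAG. This occurs on the top strand at positions 114–123.
Product length = (reverse-primer end) − (forward-primer start) + 1 = 123 − 27 + 1 = 97 bp.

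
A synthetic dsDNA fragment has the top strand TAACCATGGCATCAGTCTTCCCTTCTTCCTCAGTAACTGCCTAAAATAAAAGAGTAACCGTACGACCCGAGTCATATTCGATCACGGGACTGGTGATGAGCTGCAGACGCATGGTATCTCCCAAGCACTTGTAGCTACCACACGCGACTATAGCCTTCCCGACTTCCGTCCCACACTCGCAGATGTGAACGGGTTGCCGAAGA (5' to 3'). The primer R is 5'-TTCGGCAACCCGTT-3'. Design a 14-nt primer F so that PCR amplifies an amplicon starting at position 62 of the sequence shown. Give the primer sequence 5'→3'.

The reverse primer's reverse complement AACGGGTTGCCGAA matches the template at positions 188–201; the product starts at position 62.
The forward primer is identical to the top strand over positions 62–75: ACGACCCGAGTCAT.

5'-ACGACCCGAGTCAT-3'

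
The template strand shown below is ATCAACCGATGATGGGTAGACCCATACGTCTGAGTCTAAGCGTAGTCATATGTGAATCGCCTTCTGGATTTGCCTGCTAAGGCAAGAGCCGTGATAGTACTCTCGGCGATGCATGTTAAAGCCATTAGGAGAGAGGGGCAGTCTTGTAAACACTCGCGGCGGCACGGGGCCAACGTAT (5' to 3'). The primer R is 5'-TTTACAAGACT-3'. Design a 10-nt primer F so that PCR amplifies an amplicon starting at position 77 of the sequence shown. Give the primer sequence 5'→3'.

The reverse primer's reverse complement AGTCTTGTAAA matches the template at positions 140–150; the product starts at position 77.
The forward primer is identical to the top strand over positions 77–86: CTAAGGCAAG.

5'-CTAAGGCAAG-3'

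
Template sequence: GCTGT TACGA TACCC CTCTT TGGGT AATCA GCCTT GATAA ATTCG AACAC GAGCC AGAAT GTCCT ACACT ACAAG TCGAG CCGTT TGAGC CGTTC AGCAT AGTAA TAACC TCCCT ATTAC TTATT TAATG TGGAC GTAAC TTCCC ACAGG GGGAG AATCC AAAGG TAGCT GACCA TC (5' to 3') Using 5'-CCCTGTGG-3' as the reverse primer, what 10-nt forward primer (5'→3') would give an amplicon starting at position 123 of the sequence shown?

The reverse primer's reverse complement CCACAGGG matches the template at positions 144–151; the product starts at position 123.
The forward primer is identical to the top strand over positions 123–132: ATTTAATGTG.

5'-ATTTAATGTG-3'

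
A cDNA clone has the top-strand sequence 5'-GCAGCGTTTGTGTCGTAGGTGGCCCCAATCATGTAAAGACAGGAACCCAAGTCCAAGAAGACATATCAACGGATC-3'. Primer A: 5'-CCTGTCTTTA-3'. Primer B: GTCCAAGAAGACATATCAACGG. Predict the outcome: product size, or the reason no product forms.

Primer A (CCTGTCTTTA) has reverse complement TAAAGACAGG, which matches the top strand at positions 34–43; primer A anneals to the top strand there with its 3' end pointing upstream toward position 34.
Primer B (GTCCAAGAAGACATATCAACGG) matches the top strand directly at positions 51–72; it anneals to the bottom strand with its 3' end pointing downstream toward position 72.
The 3' ends diverge (primer A extends toward position 1, primer B toward position 75), so the primers never converge on a shared product.

No product — the primers' 3' ends point away from each other.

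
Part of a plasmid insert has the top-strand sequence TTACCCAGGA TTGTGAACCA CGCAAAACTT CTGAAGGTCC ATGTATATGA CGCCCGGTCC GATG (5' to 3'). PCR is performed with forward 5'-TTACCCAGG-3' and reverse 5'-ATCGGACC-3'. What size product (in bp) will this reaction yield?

Scanning the template, TTACCCAGG occurs at positions 1–9; this primer anneals to the bottom strand there with its 3' end pointing downstream.
Reverse complement of the reverse primer: GGTCCGAT. This occurs on the top strand at positions 56–63.
Product length = (reverse-primer end) − (forward-primer start) + 1 = 63 − 1 + 1 = 63 bp.

63 bp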